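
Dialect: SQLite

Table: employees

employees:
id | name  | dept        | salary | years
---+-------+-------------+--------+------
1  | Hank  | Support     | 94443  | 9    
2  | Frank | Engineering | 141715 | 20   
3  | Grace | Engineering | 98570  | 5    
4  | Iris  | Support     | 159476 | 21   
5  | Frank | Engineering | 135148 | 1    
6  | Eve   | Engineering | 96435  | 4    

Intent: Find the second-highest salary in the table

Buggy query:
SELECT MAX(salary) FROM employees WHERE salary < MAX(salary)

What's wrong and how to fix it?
Bug: MAX(salary) on the right of the comparison is an aggregate-in-WHERE error

Fix: Put the inner MAX in a scalar subquery

Corrected query:
SELECT MAX(salary) FROM employees WHERE salary < (SELECT MAX(salary) FROM employees)

Result:
MAX(salary)
-----------
141715     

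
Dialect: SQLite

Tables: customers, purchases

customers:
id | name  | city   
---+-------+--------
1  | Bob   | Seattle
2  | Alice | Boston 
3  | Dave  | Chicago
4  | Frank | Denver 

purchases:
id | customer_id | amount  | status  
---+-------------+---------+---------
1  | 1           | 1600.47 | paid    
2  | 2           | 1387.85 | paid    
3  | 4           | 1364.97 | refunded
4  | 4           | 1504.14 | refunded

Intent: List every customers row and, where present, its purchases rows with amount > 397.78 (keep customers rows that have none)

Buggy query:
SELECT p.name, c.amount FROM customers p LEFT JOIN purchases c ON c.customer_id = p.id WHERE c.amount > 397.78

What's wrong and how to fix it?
Bug: Filtering c.amount in WHERE discards the NULL rows produced by LEFT JOIN, turning it into an inner join

Fix: Put 'c.amount > 397.78' in the JOIN's ON clause instead of WHERE

Corrected query:
SELECT p.name, c.amount FROM customers p LEFT JOIN purchases c ON c.customer_id = p.id AND c.amount > 397.78

Result:
name  | amount 
------+--------
Bob   | 1600.47
Alice | 1387.85
Dave  | NULL   
Frank | 1364.97
Frank | 1504.14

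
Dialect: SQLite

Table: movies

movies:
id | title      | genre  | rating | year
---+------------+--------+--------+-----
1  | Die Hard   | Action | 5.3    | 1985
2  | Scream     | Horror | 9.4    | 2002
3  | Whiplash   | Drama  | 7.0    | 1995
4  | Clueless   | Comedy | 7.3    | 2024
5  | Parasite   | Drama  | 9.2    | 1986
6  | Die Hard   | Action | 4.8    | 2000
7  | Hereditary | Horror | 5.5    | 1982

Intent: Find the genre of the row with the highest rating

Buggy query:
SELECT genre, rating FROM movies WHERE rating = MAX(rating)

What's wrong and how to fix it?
Bug: MAX(rating) is an aggregate and cannot be used directly in WHERE

Fix: Use a subquery: WHERE rating = (SELECT MAX(rating) FROM movies)

Corrected query:
SELECT genre, rating FROM movies WHERE rating = (SELECT MAX(rating) FROM movies)

Result:
genre  | rating
-------+-------
Horror | 9.4   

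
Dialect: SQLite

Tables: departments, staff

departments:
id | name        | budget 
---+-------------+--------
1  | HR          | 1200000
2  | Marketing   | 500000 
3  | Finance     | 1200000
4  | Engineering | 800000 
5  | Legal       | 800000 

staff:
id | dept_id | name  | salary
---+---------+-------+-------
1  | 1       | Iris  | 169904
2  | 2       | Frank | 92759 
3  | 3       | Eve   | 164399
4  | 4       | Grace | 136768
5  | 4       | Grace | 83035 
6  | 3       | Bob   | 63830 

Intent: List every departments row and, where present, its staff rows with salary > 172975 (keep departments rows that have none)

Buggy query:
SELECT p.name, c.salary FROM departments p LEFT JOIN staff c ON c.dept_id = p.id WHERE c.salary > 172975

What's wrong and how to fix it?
Bug: A WHERE condition on the right-hand table after LEFT JOIN drops unmatched parents

Fix: Move the right-table condition into the ON clause so unmatched parents are kept

Corrected query:
SELECT p.name, c.salary FROM departments p LEFT JOIN staff c ON c.dept_id = p.id AND c.salary > 172975

Result:
name        | salary
------------+-------
HR          | NULL  
Marketing   | NULL  
Finance     | NULL  
Engineering | NULL  
Legal       | NULL  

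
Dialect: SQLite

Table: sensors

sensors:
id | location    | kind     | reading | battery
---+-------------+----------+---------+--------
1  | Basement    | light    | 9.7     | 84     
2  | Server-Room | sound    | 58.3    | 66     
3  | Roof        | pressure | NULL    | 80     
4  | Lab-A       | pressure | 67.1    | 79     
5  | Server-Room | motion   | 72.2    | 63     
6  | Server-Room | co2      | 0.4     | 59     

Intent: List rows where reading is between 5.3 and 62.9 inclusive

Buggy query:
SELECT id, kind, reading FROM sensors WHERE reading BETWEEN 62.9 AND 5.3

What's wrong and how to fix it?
Bug: BETWEEN expects the lower bound first; with 62.9 AND 5.3 the range is empty

Fix: Write BETWEEN 5.3 AND 62.9

Corrected query:
SELECT id, kind, reading FROM sensors WHERE reading BETWEEN 5.3 AND 62.9

Result:
id | kind  | reading
---+-------+--------
1  | light | 9.7    
2  | sound | 58.3   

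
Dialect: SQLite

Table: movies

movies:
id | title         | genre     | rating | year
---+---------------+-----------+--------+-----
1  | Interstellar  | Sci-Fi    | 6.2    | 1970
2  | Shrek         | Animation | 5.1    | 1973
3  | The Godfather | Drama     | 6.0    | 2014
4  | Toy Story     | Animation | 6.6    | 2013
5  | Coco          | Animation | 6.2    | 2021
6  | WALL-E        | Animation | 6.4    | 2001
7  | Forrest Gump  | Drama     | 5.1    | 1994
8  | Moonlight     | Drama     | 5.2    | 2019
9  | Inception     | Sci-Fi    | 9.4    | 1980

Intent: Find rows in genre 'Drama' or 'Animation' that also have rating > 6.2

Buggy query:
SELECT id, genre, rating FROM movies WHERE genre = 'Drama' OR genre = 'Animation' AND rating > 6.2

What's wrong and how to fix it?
Bug: Without parentheses, AND is evaluated before OR, so the rating filter only applies to the 'Animation' branch

Fix: Group the OR with parentheses (or use IN), then AND the threshold

Corrected query:
SELECT id, genre, rating FROM movies WHERE (genre = 'Drama' OR genre = 'Animation') AND rating > 6.2

Result:
id | genre     | rating
---+-----------+-------
4  | Animation | 6.6   
6  | Animation | 6.4   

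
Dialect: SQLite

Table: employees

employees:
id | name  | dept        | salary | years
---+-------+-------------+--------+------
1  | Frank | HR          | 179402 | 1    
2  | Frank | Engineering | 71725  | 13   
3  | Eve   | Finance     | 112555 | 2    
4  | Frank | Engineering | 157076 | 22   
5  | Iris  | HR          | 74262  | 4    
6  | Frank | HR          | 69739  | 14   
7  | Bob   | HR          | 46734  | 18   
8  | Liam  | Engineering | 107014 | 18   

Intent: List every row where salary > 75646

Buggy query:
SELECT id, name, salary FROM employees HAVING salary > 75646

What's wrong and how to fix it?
Bug: This is a non-aggregate query (no GROUP BY, no aggregates), so in SQLite the HAVING clause is invalid here; a row-level condition belongs in WHERE

Fix: Replace HAVING with WHERE since the condition applies to individual rows

Corrected query:
SELECT id, name, salary FROM employees WHERE salary > 75646

Result:
id | name  | salary
---+-------+-------
1  | Frank | 179402
3  | Eve   | 112555
4  | Frank | 157076
8  | Liam  | 107014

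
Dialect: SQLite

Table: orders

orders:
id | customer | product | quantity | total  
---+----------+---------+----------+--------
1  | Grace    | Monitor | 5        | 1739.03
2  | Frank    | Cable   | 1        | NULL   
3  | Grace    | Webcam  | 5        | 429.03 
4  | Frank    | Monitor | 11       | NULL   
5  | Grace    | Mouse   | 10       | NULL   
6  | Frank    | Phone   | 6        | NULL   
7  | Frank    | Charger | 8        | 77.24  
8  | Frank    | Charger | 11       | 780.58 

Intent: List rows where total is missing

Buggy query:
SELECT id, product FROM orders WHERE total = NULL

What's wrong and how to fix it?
Bug: '= NULL' is always unknown in SQL three-valued logic, so no rows match

Fix: Use IS NULL to test for NULL

Corrected query:
SELECT id, product FROM orders WHERE total IS NULL

Result:
id | product
---+--------
2  | Cable  
4  | Monitor
5  | Mouse  
6  | Phone  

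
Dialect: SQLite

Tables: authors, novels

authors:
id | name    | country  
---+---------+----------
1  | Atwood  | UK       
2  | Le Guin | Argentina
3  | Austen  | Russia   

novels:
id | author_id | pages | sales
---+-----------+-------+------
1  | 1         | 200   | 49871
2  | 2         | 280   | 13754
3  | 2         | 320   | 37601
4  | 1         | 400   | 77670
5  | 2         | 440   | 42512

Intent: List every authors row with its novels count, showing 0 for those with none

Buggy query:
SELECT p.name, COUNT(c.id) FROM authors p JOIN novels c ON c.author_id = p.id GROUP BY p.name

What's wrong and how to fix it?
Bug: INNER JOIN drops authors rows that have no matching novels rows

Fix: Switch to LEFT JOIN to retain unmatched parent rows

Corrected query:
SELECT p.name, COUNT(c.id) FROM authors p LEFT JOIN novels c ON c.author_id = p.id GROUP BY p.name

Result:
name    | COUNT(c.id)
--------+------------
Atwood  | 2          
Austen  | 0          
Le Guin | 3          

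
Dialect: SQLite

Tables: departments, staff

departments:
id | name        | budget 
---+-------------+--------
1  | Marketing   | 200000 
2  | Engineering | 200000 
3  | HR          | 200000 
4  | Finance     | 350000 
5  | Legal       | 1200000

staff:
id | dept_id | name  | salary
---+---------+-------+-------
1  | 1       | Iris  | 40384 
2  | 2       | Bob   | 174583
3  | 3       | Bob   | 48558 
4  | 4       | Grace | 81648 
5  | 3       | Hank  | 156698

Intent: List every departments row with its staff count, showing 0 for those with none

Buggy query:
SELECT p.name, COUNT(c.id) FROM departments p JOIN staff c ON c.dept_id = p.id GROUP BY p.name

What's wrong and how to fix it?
Bug: INNER JOIN drops departments rows that have no matching staff rows

Fix: Switch to LEFT JOIN to retain unmatched parent rows

Corrected query:
SELECT p.name, COUNT(c.id) FROM departments p LEFT JOIN staff c ON c.dept_id = p.id GROUP BY p.name

Result:
name        | COUNT(c.id)
------------+------------
Engineering | 1          
Finance     | 1          
HR          | 2          
Legal       | 0          
Marketing   | 1          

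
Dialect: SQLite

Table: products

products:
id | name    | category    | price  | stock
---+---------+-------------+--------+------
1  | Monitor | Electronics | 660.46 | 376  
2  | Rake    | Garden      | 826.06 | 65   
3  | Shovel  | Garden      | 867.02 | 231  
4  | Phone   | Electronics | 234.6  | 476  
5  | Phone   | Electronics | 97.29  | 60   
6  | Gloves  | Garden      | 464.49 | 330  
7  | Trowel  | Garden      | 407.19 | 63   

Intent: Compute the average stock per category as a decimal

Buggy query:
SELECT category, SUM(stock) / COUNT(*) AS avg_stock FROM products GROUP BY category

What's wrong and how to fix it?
Bug: SUM(stock) and COUNT(*) are both integers; the division truncates the fractional part

Fix: Cast one side to REAL so the division keeps the fractional part

Corrected query:
SELECT category, SUM(stock) * 1.0 / COUNT(*) AS avg_stock FROM products GROUP BY category

Result:
category    | avg_stock
------------+----------
Electronics | 304      
Garden      | 172.25   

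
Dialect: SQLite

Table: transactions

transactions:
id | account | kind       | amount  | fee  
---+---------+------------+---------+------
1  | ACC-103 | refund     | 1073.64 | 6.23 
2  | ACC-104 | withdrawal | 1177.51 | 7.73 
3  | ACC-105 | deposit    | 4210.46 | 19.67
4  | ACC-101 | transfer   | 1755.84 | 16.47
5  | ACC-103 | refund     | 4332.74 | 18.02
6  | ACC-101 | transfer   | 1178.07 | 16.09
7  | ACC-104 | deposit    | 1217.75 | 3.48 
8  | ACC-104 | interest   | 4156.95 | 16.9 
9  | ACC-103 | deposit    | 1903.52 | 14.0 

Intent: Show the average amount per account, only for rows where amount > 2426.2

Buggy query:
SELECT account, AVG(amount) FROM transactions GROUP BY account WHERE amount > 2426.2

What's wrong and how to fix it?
Bug: Row-level WHERE must come before GROUP BY in the clause order

Fix: Place WHERE between FROM and GROUP BY

Corrected query:
SELECT account, AVG(amount) FROM transactions WHERE amount > 2426.2 GROUP BY account

Result:
account | AVG(amount)
--------+------------
ACC-103 | 4332.74    
ACC-104 | 4156.95    
ACC-105 | 4210.46    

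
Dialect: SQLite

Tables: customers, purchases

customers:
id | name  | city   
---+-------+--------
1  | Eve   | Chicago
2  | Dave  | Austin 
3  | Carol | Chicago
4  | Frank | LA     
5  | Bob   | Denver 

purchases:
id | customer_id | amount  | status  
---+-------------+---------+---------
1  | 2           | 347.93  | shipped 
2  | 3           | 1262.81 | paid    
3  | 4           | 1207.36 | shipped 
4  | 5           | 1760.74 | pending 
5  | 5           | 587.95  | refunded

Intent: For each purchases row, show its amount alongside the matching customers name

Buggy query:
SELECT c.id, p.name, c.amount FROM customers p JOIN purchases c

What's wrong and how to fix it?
Bug: Missing join condition: each purchases row is matched to all customers rows instead of just its own

Fix: Specify the join condition linking the foreign key to the parent id

Corrected query:
SELECT c.id, p.name, c.amount FROM customers p JOIN purchases c ON c.customer_id = p.id

Result:
id | name  | amount 
---+-------+--------
1  | Dave  | 347.93 
2  | Carol | 1262.81
3  | Frank | 1207.36
4  | Bob   | 1760.74
5  | Bob   | 587.95 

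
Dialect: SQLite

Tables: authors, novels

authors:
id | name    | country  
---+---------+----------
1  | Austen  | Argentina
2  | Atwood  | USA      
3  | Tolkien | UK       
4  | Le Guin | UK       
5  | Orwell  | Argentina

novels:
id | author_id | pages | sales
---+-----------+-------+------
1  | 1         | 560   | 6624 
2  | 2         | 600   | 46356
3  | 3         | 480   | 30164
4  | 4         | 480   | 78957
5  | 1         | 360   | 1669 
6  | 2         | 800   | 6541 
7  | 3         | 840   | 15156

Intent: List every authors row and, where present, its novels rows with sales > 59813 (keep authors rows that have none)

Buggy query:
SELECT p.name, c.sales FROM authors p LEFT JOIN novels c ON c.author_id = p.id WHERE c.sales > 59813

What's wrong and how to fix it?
Bug: A WHERE condition on the right-hand table after LEFT JOIN drops unmatched parents

Fix: Move the right-table condition into the ON clause so unmatched parents are kept

Corrected query:
SELECT p.name, c.sales FROM authors p LEFT JOIN novels c ON c.author_id = p.id AND c.sales > 59813

Result:
name    | sales
--------+------
Austen  | NULL 
Atwood  | NULL 
Tolkien | NULL 
Le Guin | 78957
Orwell  | NULL 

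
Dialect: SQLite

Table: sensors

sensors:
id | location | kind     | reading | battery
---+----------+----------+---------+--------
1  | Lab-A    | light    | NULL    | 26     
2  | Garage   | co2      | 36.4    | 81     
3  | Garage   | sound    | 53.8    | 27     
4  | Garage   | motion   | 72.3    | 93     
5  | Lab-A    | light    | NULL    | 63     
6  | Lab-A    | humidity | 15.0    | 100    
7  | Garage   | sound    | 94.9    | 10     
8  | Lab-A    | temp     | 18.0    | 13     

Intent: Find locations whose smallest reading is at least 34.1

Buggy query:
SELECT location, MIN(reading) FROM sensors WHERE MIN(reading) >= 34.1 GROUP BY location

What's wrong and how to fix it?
Bug: Aggregates like MIN are computed per group after WHERE runs

Fix: Use HAVING for the per-group MIN condition

Corrected query:
SELECT location, MIN(reading) FROM sensors GROUP BY location HAVING MIN(reading) >= 34.1

Result:
location | MIN(reading)
---------+-------------
Garage   | 36.4        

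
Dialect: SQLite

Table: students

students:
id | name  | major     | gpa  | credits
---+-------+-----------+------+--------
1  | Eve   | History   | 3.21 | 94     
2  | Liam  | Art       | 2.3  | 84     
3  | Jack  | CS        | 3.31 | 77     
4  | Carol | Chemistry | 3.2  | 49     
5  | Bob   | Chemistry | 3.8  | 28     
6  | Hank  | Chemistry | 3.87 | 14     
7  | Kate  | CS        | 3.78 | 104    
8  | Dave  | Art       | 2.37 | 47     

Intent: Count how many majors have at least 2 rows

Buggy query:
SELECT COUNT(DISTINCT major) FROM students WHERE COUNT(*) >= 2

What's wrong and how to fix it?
Bug: WHERE filters individual rows, not groups, so a group-level COUNT is invalid there

Fix: Use a subquery that GROUPs and filters with HAVING, then count its rows

Corrected query:
SELECT COUNT(*) FROM (SELECT major FROM students GROUP BY major HAVING COUNT(*) >= 2)

Result:
COUNT(*)
--------
3       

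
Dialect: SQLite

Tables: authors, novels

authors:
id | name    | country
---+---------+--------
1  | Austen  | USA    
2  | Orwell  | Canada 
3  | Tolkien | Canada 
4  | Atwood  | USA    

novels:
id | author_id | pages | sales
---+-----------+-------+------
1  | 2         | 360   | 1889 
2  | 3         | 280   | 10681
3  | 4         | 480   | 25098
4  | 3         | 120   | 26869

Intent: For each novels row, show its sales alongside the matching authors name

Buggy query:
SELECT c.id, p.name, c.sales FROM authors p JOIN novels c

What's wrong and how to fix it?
Bug: JOIN with no ON clause produces a cartesian product; every novels row pairs with every authors row

Fix: Specify the join condition linking the foreign key to the parent id

Corrected query:
SELECT c.id, p.name, c.sales FROM authors p JOIN novels c ON c.author_id = p.id

Result:
id | name    | sales
---+---------+------
1  | Orwell  | 1889 
2  | Tolkien | 10681
3  | Atwood  | 25098
4  | Tolkien | 26869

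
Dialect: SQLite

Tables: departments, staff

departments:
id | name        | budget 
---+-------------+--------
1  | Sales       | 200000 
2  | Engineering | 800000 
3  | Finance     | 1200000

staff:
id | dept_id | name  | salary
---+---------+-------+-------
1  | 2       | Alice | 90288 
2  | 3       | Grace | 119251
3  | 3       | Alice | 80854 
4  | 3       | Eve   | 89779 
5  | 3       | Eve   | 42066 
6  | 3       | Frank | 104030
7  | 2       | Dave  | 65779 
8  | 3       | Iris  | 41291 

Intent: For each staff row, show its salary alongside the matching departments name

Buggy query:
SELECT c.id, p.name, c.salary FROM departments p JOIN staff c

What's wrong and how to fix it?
Bug: Missing join condition: each staff row is matched to all departments rows instead of just its own

Fix: Specify the join condition linking the foreign key to the parent id

Corrected query:
SELECT c.id, p.name, c.salary FROM departments p JOIN staff c ON c.dept_id = p.id

Result:
id | name        | salary
---+-------------+-------
1  | Engineering | 90288 
2  | Finance     | 119251
3  | Finance     | 80854 
4  | Finance     | 89779 
5  | Finance     | 42066 
6  | Finance     | 104030
7  | Engineering | 65779 
8  | Finance     | 41291 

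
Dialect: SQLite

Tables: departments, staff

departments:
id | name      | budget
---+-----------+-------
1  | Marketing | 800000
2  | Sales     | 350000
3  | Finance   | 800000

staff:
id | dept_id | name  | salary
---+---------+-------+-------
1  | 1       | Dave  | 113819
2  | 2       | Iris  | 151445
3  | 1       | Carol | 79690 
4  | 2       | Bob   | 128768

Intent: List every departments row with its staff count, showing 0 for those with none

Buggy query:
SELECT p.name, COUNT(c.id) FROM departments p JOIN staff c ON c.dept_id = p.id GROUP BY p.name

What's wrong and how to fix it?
Bug: An inner join excludes parents with zero children

Fix: Switch to LEFT JOIN to retain unmatched parent rows

Corrected query:
SELECT p.name, COUNT(c.id) FROM departments p LEFT JOIN staff c ON c.dept_id = p.id GROUP BY p.name

Result:
name      | COUNT(c.id)
----------+------------
Finance   | 0          
Marketing | 2          
Sales     | 2          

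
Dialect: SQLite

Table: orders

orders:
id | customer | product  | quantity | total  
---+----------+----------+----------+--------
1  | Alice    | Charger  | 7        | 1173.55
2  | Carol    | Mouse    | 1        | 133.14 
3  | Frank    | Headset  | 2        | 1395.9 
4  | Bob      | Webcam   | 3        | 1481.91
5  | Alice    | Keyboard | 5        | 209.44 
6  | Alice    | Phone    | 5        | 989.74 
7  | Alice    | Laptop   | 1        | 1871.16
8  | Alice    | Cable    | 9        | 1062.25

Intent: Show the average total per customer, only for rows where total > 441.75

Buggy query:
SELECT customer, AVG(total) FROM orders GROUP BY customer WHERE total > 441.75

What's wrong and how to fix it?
Bug: WHERE cannot follow GROUP BY

Fix: Place WHERE between FROM and GROUP BY

Corrected query:
SELECT customer, AVG(total) FROM orders WHERE total > 441.75 GROUP BY customer

Result:
customer | AVG(total)
---------+-----------
Alice    | 1274.175  
Bob      | 1481.91   
Frank    | 1395.9    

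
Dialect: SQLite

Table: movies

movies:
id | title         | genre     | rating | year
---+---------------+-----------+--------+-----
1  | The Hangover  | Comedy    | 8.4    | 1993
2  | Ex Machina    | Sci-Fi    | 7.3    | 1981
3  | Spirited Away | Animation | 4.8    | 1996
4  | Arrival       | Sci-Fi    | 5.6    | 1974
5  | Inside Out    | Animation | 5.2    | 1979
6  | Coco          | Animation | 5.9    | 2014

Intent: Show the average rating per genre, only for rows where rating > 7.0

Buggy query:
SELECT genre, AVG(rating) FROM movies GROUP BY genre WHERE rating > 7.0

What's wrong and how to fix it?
Bug: WHERE cannot follow GROUP BY

Fix: Place WHERE between FROM and GROUP BY

Corrected query:
SELECT genre, AVG(rating) FROM movies WHERE rating > 7.0 GROUP BY genre

Result:
genre  | AVG(rating)
-------+------------
Comedy | 8.4        
Sci-Fi | 7.3        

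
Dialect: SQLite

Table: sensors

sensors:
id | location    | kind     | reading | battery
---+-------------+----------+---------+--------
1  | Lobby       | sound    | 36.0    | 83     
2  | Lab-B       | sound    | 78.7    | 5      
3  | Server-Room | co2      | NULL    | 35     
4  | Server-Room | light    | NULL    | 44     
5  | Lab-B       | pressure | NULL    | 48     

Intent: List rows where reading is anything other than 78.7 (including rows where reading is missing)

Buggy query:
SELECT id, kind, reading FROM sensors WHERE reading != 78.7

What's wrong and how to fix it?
Bug: Inequality against NULL is unknown, not true; rows with NULL are dropped

Fix: Handle NULL separately with IS NULL alongside the inequality

Corrected query:
SELECT id, kind, reading FROM sensors WHERE reading != 78.7 OR reading IS NULL

Result:
id | kind     | reading
---+----------+--------
1  | sound    | 36     
3  | co2      | NULL   
4  | light    | NULL   
5  | pressure | NULL   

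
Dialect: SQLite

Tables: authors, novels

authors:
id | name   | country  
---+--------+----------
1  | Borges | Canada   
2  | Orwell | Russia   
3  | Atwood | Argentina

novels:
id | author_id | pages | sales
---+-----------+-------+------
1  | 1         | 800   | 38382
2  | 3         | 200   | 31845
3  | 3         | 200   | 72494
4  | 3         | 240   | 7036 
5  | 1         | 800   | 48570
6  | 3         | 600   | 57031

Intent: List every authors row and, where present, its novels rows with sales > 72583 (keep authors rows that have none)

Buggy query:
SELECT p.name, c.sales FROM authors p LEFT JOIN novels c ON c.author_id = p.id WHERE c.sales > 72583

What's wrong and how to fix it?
Bug: Filtering c.sales in WHERE discards the NULL rows produced by LEFT JOIN, turning it into an inner join

Fix: Put 'c.sales > 72583' in the JOIN's ON clause instead of WHERE

Corrected query:
SELECT p.name, c.sales FROM authors p LEFT JOIN novels c ON c.author_id = p.id AND c.sales > 72583

Result:
name   | sales
-------+------
Borges | NULL 
Orwell | NULL 
Atwood | NULL 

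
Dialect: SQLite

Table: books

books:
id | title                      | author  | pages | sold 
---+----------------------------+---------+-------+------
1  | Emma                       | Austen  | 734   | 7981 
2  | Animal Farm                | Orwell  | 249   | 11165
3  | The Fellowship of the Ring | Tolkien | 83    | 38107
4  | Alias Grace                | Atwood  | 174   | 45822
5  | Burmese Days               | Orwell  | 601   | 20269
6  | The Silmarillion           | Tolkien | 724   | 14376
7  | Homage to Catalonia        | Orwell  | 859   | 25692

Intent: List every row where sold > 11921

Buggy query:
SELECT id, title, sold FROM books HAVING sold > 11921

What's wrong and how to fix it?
Bug: This is a non-aggregate query (no GROUP BY, no aggregates), so in SQLite the HAVING clause is invalid here; a row-level condition belongs in WHERE

Fix: Use WHERE for row-level filtering

Corrected query:
SELECT id, title, sold FROM books WHERE sold > 11921

Result:
id | title                      | sold 
---+----------------------------+------
3  | The Fellowship of the Ring | 38107
4  | Alias Grace                | 45822
5  | Burmese Days               | 20269
6  | The Silmarillion           | 14376
7  | Homage to Catalonia        | 25692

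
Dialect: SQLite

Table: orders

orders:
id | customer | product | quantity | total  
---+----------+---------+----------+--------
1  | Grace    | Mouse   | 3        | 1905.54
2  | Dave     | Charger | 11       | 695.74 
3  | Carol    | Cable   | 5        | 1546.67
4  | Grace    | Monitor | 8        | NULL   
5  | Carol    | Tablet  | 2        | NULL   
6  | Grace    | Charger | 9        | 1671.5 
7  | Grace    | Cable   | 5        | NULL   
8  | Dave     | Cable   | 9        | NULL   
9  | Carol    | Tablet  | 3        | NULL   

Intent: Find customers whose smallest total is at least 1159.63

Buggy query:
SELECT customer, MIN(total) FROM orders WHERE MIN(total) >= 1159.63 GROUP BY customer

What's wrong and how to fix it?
Bug: MIN() in WHERE is a misuse of aggregate

Fix: Use HAVING for the per-group MIN condition

Corrected query:
SELECT customer, MIN(total) FROM orders GROUP BY customer HAVING MIN(total) >= 1159.63

Result:
customer | MIN(total)
---------+-----------
Carol    | 1546.67   
Grace    | 1671.5    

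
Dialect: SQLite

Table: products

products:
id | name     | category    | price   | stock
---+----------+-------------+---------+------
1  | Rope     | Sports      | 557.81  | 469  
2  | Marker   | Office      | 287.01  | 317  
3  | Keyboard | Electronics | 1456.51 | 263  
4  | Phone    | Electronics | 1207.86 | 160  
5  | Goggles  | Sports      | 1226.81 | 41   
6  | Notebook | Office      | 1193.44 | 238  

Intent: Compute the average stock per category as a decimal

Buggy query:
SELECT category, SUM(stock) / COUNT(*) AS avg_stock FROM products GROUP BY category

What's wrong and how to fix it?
Bug: Both operands are integers, so '/' performs integer division and truncates

Fix: Multiply by 1.0 (or CAST to REAL) to force floating-point division

Corrected query:
SELECT category, SUM(stock) * 1.0 / COUNT(*) AS avg_stock FROM products GROUP BY category

Result:
category    | avg_stock
------------+----------
Electronics | 211.5    
Office      | 277.5    
Sports      | 255      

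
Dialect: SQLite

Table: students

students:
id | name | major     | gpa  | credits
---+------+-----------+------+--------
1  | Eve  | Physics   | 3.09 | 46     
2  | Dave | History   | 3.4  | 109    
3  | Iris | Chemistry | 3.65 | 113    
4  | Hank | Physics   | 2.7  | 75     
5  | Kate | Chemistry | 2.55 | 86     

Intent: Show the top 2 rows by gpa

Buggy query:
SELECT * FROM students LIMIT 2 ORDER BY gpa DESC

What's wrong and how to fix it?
Bug: LIMIT must come after ORDER BY

Fix: Swap the clauses: ORDER BY first, then LIMIT

Corrected query:
SELECT * FROM students ORDER BY gpa DESC LIMIT 2

Result:
id | name | major     | gpa  | credits
---+------+-----------+------+--------
3  | Iris | Chemistry | 3.65 | 113    
2  | Dave | History   | 3.4  | 109    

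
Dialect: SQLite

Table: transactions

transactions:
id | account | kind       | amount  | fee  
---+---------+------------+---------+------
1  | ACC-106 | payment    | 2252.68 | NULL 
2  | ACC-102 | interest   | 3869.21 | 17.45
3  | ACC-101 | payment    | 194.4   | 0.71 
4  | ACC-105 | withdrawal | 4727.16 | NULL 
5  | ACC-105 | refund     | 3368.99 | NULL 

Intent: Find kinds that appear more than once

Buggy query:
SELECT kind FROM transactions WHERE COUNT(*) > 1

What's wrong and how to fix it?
Bug: COUNT(*) is an aggregate and cannot be used in WHERE

Fix: Group first, then use HAVING for the count condition

Corrected query:
SELECT kind FROM transactions GROUP BY kind HAVING COUNT(*) > 1

Result:
kind   
-------
payment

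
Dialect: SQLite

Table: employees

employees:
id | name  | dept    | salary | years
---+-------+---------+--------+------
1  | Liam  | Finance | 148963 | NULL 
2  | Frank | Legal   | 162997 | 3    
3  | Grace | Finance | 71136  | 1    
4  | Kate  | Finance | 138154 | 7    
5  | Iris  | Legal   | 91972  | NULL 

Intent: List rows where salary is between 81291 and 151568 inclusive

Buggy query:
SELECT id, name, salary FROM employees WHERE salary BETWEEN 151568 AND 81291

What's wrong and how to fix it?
Bug: The bounds are reversed; BETWEEN a AND b requires a <= b to match anything

Fix: Swap the bounds so the smaller value comes first

Corrected query:
SELECT id, name, salary FROM employees WHERE salary BETWEEN 81291 AND 151568

Result:
id | name | salary
---+------+-------
1  | Liam | 148963
4  | Kate | 138154
5  | Iris | 91972 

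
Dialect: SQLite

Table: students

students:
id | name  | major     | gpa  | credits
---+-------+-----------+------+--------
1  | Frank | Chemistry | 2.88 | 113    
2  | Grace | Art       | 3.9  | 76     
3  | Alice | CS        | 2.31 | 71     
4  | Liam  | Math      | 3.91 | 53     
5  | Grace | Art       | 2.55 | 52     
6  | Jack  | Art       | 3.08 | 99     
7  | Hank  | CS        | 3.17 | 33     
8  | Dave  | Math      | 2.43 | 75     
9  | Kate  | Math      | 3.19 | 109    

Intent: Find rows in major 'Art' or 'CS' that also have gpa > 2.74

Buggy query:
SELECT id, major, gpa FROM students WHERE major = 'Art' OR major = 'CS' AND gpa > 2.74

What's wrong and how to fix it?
Bug: AND binds tighter than OR, so this parses as major = 'Art' OR (major = 'CS' AND gpa > 2.74)

Fix: Group the OR with parentheses (or use IN), then AND the threshold

Corrected query:
SELECT id, major, gpa FROM students WHERE (major = 'Art' OR major = 'CS') AND gpa > 2.74

Result:
id | major | gpa 
---+-------+-----
2  | Art   | 3.9 
6  | Art   | 3.08
7  | CS    | 3.17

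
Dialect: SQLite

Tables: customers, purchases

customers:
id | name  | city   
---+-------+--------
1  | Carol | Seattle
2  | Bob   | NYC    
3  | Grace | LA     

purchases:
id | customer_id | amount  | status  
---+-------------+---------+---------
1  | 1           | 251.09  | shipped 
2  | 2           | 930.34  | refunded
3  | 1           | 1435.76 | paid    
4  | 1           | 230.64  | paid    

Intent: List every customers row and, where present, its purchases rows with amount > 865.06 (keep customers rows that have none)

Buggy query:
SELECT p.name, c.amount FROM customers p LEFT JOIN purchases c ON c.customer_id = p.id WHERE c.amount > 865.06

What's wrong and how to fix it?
Bug: A WHERE condition on the right-hand table after LEFT JOIN drops unmatched parents

Fix: Put 'c.amount > 865.06' in the JOIN's ON clause instead of WHERE

Corrected query:
SELECT p.name, c.amount FROM customers p LEFT JOIN purchases c ON c.customer_id = p.id AND c.amount > 865.06

Result:
name  | amount 
------+--------
Carol | 1435.76
Bob   | 930.34 
Grace | NULL   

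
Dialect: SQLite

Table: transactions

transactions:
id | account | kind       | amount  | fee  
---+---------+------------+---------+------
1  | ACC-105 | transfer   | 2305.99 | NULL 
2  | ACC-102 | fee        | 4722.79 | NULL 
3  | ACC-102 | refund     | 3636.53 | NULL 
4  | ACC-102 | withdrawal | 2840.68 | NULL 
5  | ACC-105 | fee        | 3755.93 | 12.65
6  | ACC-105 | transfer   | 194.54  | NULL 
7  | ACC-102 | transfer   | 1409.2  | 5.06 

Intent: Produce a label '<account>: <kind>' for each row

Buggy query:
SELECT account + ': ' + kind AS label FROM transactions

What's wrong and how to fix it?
Bug: '+' is numeric addition; on text columns SQLite converts them to 0 instead of concatenating

Fix: Use the || operator for string concatenation

Corrected query:
SELECT account || ': ' || kind AS label FROM transactions

Result:
label              
-------------------
ACC-105: transfer  
ACC-102: fee       
ACC-102: refund    
ACC-102: withdrawal
ACC-105: fee       
ACC-105: transfer  
ACC-102: transfer  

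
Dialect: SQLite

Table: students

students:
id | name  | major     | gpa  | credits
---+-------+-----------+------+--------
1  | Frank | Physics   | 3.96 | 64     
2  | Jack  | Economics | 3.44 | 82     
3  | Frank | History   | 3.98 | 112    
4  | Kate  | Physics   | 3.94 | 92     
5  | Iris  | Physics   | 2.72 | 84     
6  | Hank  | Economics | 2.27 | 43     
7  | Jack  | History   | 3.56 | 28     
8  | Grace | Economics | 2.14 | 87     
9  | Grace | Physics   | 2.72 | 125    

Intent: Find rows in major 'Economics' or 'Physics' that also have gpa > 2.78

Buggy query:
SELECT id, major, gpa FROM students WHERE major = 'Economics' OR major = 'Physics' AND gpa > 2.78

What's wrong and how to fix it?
Bug: Without parentheses, AND is evaluated before OR, so the gpa filter only applies to the 'Physics' branch

Fix: Group the OR with parentheses (or use IN), then AND the threshold

Corrected query:
SELECT id, major, gpa FROM students WHERE (major = 'Economics' OR major = 'Physics') AND gpa > 2.78

Result:
id | major     | gpa 
---+-----------+-----
1  | Physics   | 3.96
2  | Economics | 3.44
4  | Physics   | 3.94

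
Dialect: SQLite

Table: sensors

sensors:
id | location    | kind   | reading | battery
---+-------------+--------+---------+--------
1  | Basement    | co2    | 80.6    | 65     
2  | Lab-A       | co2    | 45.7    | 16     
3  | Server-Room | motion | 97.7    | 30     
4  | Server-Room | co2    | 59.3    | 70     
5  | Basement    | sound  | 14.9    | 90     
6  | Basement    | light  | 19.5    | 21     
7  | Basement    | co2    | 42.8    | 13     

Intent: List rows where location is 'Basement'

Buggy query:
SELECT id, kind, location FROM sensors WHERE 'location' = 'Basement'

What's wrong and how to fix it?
Bug: 'location' in single quotes is a string literal, not the column; the comparison is literal-vs-literal and never true

Fix: Remove the quotes around the column name (or use double quotes for an identifier)

Corrected query:
SELECT id, kind, location FROM sensors WHERE location = 'Basement'

Result:
id | kind  | location
---+-------+---------
1  | co2   | Basement
5  | sound | Basement
6  | light | Basement
7  | co2   | Basement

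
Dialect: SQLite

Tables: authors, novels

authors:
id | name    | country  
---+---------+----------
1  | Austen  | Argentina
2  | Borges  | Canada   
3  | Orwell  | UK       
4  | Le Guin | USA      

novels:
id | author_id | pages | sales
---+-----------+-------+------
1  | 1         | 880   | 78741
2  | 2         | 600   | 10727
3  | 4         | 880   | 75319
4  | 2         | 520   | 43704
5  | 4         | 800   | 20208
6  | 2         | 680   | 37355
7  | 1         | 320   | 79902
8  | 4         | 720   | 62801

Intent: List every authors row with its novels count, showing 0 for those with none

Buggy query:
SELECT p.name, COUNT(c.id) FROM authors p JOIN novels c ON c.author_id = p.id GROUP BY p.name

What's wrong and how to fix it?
Bug: An inner join excludes parents with zero children

Fix: Use LEFT JOIN so parents without children still appear (COUNT(c.id) gives 0)

Corrected query:
SELECT p.name, COUNT(c.id) FROM authors p LEFT JOIN novels c ON c.author_id = p.id GROUP BY p.name

Result:
name    | COUNT(c.id)
--------+------------
Austen  | 2          
Borges  | 3          
Le Guin | 3          
Orwell  | 0          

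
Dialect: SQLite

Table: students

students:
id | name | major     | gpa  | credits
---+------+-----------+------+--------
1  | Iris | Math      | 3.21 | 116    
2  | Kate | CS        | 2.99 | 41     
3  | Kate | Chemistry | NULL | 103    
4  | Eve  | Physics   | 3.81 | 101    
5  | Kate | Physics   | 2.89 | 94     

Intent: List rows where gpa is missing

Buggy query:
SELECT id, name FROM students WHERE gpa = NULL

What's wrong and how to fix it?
Bug: '= NULL' is always unknown in SQL three-valued logic, so no rows match

Fix: Use IS NULL to test for NULL

Corrected query:
SELECT id, name FROM students WHERE gpa IS NULL

Result:
id | name
---+-----
3  | Kate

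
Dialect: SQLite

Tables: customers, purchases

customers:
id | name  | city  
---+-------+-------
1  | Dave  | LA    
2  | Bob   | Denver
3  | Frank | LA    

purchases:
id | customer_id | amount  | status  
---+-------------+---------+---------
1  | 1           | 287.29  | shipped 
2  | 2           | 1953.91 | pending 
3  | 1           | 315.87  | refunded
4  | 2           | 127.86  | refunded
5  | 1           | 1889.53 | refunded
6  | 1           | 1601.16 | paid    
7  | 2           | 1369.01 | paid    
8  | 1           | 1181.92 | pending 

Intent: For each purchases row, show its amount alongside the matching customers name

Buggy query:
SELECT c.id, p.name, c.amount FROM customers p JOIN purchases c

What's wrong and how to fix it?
Bug: JOIN with no ON clause produces a cartesian product; every purchases row pairs with every customers row

Fix: Specify the join condition linking the foreign key to the parent id

Corrected query:
SELECT c.id, p.name, c.amount FROM customers p JOIN purchases c ON c.customer_id = p.id

Result:
id | name | amount 
---+------+--------
1  | Dave | 287.29 
2  | Bob  | 1953.91
3  | Dave | 315.87 
4  | Bob  | 127.86 
5  | Dave | 1889.53
6  | Dave | 1601.16
7  | Bob  | 1369.01
8  | Dave | 1181.92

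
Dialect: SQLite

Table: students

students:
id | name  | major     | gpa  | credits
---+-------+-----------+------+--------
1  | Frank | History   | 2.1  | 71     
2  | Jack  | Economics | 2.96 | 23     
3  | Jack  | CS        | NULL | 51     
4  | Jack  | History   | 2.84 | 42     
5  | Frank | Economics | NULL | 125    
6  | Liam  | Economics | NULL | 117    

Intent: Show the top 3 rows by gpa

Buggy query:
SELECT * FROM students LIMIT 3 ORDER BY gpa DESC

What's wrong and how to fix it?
Bug: LIMIT must come after ORDER BY

Fix: Sort with ORDER BY, then apply LIMIT

Corrected query:
SELECT * FROM students ORDER BY gpa DESC LIMIT 3

Result:
id | name  | major     | gpa  | credits
---+-------+-----------+------+--------
2  | Jack  | Economics | 2.96 | 23     
4  | Jack  | History   | 2.84 | 42     
1  | Frank | History   | 2.1  | 71     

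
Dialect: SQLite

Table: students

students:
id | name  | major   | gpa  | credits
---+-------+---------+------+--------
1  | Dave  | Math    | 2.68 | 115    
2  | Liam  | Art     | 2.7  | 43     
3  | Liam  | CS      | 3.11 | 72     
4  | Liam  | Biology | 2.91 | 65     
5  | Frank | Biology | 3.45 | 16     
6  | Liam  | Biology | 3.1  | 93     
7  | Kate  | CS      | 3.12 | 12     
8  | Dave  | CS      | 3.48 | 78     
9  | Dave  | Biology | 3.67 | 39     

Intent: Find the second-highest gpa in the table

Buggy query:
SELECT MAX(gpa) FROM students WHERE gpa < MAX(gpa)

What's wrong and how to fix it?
Bug: The inner MAX is an aggregate inside WHERE, which is not allowed

Fix: Compute the overall MAX in a subquery, then take MAX of rows below it

Corrected query:
SELECT MAX(gpa) FROM students WHERE gpa < (SELECT MAX(gpa) FROM students)

Result:
MAX(gpa)
--------
3.48    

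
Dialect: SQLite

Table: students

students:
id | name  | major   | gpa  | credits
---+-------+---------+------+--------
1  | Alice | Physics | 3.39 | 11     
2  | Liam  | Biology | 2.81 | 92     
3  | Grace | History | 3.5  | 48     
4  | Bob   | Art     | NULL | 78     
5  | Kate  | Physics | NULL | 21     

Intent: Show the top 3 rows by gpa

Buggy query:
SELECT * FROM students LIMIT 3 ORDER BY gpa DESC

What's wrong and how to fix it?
Bug: ORDER BY cannot follow LIMIT; LIMIT is the final clause

Fix: Sort with ORDER BY, then apply LIMIT

Corrected query:
SELECT * FROM students ORDER BY gpa DESC LIMIT 3

Result:
id | name  | major   | gpa  | credits
---+-------+---------+------+--------
3  | Grace | History | 3.5  | 48     
1  | Alice | Physics | 3.39 | 11     
2  | Liam  | Biology | 2.81 | 92     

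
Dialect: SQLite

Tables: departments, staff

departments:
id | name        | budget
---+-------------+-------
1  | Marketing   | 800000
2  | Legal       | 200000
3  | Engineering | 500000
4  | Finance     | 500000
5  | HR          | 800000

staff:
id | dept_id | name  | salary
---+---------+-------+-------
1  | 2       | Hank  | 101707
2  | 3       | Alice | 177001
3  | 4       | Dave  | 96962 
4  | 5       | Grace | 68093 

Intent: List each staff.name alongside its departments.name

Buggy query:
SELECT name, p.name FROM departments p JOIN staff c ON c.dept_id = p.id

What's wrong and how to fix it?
Bug: 'name' exists in both joined tables, so the database can't tell which one is meant

Fix: Qualify the column with its table alias (c.name)

Corrected query:
SELECT c.name, p.name FROM departments p JOIN staff c ON c.dept_id = p.id

Result:
name  | name       
------+------------
Hank  | Legal      
Alice | Engineering
Dave  | Finance    
Grace | HR         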